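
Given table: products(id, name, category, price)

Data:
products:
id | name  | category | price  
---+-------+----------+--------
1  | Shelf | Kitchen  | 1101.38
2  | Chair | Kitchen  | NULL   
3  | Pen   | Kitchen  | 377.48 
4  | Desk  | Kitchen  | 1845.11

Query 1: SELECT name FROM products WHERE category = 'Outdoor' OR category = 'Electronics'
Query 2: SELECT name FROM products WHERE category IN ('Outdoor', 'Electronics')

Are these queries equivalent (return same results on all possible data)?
Yes, equivalent

Both queries return: []

Reason: OR vs IN are equivalent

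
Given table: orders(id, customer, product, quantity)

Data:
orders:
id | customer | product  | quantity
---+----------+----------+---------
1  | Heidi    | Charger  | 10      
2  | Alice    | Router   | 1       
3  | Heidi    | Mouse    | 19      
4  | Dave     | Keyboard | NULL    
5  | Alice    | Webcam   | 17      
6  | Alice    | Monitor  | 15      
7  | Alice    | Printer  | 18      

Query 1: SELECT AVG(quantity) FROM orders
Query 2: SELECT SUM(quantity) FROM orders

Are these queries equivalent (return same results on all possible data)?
No, not equivalent

Query 1 returns: [(13.333333333333334,)]
Query 2 returns: [(80,)]

Reason: AVG vs SUM give different aggregate values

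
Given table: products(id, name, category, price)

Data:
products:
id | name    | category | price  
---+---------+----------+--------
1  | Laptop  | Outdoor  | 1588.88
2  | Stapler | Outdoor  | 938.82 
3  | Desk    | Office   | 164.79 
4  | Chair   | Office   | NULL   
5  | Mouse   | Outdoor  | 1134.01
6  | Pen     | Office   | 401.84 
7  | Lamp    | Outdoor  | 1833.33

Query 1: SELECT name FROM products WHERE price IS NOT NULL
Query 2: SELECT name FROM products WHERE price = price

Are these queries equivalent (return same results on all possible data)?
Yes, equivalent

Both queries return: [('Desk',), ('Lamp',), ('Laptop',), ('Mouse',), ('Pen',), ('Stapler',)]

Reason: IS NOT NULL vs self-equality (both exclude NULLs)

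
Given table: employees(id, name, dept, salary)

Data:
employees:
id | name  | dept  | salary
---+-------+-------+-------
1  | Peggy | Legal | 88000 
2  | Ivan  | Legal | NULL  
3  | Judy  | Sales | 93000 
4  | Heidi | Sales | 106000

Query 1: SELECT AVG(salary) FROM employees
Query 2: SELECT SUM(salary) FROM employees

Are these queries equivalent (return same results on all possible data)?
No, not equivalent

Query 1 returns: [(95666.66666666667,)]
Query 2 returns: [(287000,)]

Reason: AVG vs SUM give different aggregate values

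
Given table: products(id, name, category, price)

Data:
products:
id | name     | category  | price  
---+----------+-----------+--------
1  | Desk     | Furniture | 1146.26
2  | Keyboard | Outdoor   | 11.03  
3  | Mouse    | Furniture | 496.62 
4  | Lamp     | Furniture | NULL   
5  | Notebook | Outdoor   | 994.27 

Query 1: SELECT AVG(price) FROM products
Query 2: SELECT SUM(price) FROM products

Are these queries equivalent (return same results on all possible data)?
No, not equivalent

Query 1 returns: [(662.045,)]
Query 2 returns: [(2648.18,)]

Reason: AVG vs SUM give different aggregate values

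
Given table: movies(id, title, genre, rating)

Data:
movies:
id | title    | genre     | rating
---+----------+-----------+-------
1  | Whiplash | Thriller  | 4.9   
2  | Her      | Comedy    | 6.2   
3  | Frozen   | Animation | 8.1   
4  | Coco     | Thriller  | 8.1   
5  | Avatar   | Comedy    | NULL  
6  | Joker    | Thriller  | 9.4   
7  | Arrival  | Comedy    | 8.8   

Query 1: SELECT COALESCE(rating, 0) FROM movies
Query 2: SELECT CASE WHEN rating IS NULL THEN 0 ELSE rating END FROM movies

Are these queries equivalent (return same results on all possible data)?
Yes, equivalent

Both queries return: [(0,), (4.9,), (6.2,), (8.1,), (8.1,), (8.8,), (9.4,)]

Reason: COALESCE vs CASE for NULL handling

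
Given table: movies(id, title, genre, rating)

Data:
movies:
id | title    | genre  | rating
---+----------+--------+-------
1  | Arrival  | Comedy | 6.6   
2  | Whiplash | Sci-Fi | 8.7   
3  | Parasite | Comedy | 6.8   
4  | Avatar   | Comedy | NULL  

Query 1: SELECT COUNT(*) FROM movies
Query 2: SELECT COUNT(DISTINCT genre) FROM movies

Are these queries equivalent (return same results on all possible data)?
No, not equivalent

Query 1 returns: [(4,)]
Query 2 returns: [(2,)]

Reason: COUNT(*) counts rows, COUNT(DISTINCT genre) counts unique genres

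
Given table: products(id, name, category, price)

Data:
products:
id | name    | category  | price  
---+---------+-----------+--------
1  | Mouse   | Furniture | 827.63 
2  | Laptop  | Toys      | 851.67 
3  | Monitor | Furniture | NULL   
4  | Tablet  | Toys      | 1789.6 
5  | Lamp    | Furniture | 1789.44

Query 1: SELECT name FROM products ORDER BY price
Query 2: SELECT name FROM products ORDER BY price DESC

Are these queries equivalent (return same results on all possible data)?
No, not equivalent

Query 1 returns: [('Monitor',), ('Mouse',), ('Laptop',), ('Lamp',), ('Tablet',)]
Query 2 returns: [('Tablet',), ('Lamp',), ('Laptop',), ('Mouse',), ('Monitor',)]

Reason: ASC vs DESC gives opposite ordering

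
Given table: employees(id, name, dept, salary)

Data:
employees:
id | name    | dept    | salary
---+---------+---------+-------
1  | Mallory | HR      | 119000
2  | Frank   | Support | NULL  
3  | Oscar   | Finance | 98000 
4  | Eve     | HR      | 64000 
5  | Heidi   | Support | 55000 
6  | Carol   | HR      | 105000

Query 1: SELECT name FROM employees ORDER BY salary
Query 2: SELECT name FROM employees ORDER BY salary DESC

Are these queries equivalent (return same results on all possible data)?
No, not equivalent

Query 1 returns: [('Frank',), ('Heidi',), ('Eve',), ('Oscar',), ('Carol',), ('Mallory',)]
Query 2 returns: [('Mallory',), ('Carol',), ('Oscar',), ('Eve',), ('Heidi',), ('Frank',)]

Reason: ASC vs DESC gives opposite ordering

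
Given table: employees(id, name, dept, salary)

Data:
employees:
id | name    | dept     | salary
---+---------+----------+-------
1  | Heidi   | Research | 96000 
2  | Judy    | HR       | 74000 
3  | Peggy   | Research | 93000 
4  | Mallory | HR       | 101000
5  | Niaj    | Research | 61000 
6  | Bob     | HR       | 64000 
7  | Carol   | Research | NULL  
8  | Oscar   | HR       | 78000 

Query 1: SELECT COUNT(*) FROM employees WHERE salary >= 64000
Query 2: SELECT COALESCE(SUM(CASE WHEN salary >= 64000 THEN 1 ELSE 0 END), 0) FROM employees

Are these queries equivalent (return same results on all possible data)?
Yes, equivalent

Both queries return: [(6,)]

Reason: COUNT with WHERE vs conditional SUM (COALESCE handles empty-table NULL)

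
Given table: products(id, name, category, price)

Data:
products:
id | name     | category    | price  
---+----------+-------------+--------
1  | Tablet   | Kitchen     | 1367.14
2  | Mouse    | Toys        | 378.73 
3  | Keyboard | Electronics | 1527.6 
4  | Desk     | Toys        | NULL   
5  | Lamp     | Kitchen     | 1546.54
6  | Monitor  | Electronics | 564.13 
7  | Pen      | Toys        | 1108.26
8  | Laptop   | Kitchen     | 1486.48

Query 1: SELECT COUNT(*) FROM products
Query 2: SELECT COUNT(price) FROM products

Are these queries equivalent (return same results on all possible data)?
No, not equivalent

Query 1 returns: [(8,)]
Query 2 returns: [(7,)]

Reason: COUNT(*) includes NULLs, COUNT(column) excludes them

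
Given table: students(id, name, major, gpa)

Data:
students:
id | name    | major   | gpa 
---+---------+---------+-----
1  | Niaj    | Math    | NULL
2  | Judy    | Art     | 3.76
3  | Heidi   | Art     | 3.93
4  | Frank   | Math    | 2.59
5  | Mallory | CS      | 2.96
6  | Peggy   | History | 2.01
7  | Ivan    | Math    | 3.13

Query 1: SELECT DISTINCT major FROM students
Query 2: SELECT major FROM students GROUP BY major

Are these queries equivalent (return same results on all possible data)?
Yes, equivalent

Both queries return: [('Art',), ('CS',), ('History',), ('Math',)]

Reason: Both get unique majors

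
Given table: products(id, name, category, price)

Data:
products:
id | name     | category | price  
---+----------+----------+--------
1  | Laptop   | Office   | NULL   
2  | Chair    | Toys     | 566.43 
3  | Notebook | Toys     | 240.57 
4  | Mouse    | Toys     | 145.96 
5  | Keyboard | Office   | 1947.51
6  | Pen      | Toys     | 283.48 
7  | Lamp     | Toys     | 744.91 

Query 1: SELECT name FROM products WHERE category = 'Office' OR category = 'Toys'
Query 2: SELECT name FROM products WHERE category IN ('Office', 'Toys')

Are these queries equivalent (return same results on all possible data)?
Yes, equivalent

Both queries return: [('Chair',), ('Keyboard',), ('Lamp',), ('Laptop',), ('Mouse',), ('Notebook',), ('Pen',)]

Reason: OR vs IN are equivalent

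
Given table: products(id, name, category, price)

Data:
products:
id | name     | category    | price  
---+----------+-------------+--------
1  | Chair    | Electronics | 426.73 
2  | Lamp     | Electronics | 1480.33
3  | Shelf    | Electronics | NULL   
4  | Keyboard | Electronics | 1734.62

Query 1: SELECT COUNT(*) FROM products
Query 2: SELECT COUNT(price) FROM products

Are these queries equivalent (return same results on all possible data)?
No, not equivalent

Query 1 returns: [(4,)]
Query 2 returns: [(3,)]

Reason: COUNT(*) includes NULLs, COUNT(column) excludes them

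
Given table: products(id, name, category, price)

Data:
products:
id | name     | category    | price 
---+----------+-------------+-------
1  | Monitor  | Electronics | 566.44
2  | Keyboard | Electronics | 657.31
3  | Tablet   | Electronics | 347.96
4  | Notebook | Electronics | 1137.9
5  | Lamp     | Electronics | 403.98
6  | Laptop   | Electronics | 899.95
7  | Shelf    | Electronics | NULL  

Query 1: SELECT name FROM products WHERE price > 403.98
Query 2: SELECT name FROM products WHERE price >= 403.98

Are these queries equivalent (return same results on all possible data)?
No, not equivalent

Query 1 returns: [('Monitor',), ('Keyboard',), ('Notebook',), ('Laptop',)]
Query 2 returns: [('Monitor',), ('Keyboard',), ('Notebook',), ('Lamp',), ('Laptop',)]

Reason: > vs >= gives different results when price = 403.98 exists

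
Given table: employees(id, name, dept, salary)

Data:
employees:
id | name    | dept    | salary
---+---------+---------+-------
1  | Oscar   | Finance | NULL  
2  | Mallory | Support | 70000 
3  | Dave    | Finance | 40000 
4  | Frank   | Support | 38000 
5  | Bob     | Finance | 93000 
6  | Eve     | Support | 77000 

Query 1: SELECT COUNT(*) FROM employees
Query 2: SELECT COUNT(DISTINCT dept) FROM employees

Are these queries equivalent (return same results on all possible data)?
No, not equivalent

Query 1 returns: [(6,)]
Query 2 returns: [(2,)]

Reason: COUNT(*) counts rows, COUNT(DISTINCT dept) counts unique depts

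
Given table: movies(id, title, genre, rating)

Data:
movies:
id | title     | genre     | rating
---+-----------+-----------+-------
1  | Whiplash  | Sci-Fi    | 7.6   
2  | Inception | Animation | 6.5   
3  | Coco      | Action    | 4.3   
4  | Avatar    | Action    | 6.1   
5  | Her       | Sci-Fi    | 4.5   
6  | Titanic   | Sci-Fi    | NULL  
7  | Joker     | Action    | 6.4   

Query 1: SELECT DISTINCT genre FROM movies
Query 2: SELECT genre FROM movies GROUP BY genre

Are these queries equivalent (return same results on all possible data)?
Yes, equivalent

Both queries return: [('Action',), ('Animation',), ('Sci-Fi',)]

Reason: Both get unique genres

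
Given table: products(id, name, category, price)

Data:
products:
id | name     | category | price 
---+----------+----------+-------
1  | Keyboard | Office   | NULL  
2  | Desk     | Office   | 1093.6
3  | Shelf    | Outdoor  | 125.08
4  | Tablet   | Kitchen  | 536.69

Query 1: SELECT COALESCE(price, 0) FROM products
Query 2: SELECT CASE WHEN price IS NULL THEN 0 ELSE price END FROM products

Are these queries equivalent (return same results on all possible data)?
Yes, equivalent

Both queries return: [(0,), (125.08,), (536.69,), (1093.6,)]

Reason: COALESCE vs CASE for NULL handling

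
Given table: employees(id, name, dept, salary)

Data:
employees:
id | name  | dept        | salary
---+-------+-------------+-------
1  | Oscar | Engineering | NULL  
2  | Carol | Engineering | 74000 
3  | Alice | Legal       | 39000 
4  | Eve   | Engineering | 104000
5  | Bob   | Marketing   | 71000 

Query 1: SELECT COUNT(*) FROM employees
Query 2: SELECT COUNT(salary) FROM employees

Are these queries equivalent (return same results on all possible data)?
No, not equivalent

Query 1 returns: [(5,)]
Query 2 returns: [(4,)]

Reason: COUNT(*) includes NULLs, COUNT(column) excludes them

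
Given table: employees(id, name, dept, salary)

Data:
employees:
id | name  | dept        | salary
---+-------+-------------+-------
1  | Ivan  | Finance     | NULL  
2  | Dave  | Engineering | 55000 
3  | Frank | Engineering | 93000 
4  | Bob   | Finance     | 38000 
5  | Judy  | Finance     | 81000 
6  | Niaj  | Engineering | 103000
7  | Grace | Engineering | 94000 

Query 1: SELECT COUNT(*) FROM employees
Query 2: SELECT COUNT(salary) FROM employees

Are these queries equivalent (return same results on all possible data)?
No, not equivalent

Query 1 returns: [(7,)]
Query 2 returns: [(6,)]

Reason: COUNT(*) includes NULLs, COUNT(column) excludes them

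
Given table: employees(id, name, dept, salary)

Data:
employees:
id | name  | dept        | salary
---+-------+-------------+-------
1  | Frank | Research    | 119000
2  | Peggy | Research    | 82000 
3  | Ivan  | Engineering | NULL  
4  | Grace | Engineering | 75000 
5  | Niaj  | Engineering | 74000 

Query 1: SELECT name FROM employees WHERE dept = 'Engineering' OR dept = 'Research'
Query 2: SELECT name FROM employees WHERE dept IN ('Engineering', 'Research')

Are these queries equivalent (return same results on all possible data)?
Yes, equivalent

Both queries return: [('Frank',), ('Grace',), ('Ivan',), ('Niaj',), ('Peggy',)]

Reason: OR vs IN are equivalent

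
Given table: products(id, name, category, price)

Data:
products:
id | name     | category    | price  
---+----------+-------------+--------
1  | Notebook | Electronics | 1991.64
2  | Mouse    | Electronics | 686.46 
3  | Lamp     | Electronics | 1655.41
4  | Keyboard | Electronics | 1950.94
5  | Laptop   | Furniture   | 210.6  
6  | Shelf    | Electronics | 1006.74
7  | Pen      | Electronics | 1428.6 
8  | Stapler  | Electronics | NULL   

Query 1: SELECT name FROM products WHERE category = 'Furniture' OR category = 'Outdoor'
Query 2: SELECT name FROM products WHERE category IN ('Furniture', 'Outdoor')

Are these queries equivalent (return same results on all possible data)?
Yes, equivalent

Both queries return: [('Laptop',)]

Reason: OR vs IN are equivalent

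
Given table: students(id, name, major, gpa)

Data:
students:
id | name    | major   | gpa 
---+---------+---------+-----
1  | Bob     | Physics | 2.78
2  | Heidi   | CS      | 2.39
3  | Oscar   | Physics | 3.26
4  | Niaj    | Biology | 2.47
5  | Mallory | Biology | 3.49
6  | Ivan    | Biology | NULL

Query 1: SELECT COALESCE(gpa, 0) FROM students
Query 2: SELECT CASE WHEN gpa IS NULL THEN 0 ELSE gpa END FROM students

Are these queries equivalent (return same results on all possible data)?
Yes, equivalent

Both queries return: [(0,), (2.39,), (2.47,), (2.78,), (3.26,), (3.49,)]

Reason: COALESCE vs CASE for NULL handling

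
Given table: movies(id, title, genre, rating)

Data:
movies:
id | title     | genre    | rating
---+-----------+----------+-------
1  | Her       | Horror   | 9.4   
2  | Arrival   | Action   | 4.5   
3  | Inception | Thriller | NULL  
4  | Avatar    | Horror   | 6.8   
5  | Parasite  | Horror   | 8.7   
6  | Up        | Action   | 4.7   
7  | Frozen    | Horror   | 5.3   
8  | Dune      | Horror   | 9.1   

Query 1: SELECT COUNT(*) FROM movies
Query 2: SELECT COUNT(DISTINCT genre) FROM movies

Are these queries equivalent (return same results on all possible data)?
No, not equivalent

Query 1 returns: [(8,)]
Query 2 returns: [(3,)]

Reason: COUNT(*) counts rows, COUNT(DISTINCT genre) counts unique genres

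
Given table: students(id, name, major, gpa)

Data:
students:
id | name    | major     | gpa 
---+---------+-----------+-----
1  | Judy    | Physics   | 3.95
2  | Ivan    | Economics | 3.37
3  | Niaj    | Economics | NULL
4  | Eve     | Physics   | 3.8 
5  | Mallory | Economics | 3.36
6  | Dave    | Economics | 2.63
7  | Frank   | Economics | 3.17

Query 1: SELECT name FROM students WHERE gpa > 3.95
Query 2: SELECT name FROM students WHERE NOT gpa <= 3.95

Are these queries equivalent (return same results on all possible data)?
Yes, equivalent

Both queries return: []

Reason: Both filter gpa > 3.95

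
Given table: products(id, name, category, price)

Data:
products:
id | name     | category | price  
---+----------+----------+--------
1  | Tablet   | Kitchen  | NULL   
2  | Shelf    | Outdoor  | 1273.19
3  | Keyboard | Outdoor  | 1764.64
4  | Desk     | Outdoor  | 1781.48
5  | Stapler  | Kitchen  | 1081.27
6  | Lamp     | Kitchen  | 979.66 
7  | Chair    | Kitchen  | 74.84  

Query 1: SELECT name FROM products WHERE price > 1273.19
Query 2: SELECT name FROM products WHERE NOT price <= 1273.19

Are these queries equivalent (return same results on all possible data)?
Yes, equivalent

Both queries return: [('Desk',), ('Keyboard',)]

Reason: Both filter price > 1273.19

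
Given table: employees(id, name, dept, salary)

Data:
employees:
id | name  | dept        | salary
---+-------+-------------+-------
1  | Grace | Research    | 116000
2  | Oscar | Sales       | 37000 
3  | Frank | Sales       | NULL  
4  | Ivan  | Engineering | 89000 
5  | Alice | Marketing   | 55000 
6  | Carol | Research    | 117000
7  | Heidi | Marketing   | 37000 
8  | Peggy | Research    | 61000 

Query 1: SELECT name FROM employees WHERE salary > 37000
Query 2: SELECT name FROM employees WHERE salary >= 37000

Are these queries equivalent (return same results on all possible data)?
No, not equivalent

Query 1 returns: [('Grace',), ('Ivan',), ('Alice',), ('Carol',), ('Peggy',)]
Query 2 returns: [('Grace',), ('Oscar',), ('Ivan',), ('Alice',), ('Carol',), ('Heidi',), ('Peggy',)]

Reason: > vs >= gives different results when salary = 37000 exists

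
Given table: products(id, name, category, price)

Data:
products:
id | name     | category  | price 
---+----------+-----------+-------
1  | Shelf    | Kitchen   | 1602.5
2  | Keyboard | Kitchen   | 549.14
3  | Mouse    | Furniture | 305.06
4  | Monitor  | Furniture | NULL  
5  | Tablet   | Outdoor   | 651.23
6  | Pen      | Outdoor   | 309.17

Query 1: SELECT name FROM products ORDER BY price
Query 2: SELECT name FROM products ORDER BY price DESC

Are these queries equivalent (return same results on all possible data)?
No, not equivalent

Query 1 returns: [('Monitor',), ('Mouse',), ('Pen',), ('Keyboard',), ('Tablet',), ('Shelf',)]
Query 2 returns: [('Shelf',), ('Tablet',), ('Keyboard',), ('Pen',), ('Mouse',), ('Monitor',)]

Reason: ASC vs DESC gives opposite ordering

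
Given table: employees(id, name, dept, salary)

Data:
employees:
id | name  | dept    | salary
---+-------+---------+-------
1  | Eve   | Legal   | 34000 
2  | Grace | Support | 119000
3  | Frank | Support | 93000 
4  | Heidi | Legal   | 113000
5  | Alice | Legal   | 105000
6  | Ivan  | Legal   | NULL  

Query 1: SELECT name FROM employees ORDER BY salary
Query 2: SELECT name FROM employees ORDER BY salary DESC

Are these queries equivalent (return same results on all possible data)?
No, not equivalent

Query 1 returns: [('Ivan',), ('Eve',), ('Frank',), ('Alice',), ('Heidi',), ('Grace',)]
Query 2 returns: [('Grace',), ('Heidi',), ('Alice',), ('Frank',), ('Eve',), ('Ivan',)]

Reason: ASC vs DESC gives opposite ordering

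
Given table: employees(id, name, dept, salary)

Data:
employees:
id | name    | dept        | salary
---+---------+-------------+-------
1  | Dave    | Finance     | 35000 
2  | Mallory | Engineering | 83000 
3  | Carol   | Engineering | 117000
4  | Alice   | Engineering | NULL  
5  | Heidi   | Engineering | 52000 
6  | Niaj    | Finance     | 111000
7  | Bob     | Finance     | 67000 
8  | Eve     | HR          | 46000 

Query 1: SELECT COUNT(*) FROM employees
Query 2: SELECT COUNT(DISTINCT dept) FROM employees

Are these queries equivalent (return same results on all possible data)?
No, not equivalent

Query 1 returns: [(8,)]
Query 2 returns: [(3,)]

Reason: COUNT(*) counts rows, COUNT(DISTINCT dept) counts unique depts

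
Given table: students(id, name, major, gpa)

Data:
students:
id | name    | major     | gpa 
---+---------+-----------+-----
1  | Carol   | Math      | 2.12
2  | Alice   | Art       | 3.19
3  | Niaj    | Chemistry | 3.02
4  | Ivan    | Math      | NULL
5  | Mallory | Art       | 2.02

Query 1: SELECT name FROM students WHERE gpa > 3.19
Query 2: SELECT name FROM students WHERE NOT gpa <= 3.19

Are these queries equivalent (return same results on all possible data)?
Yes, equivalent

Both queries return: []

Reason: Both filter gpa > 3.19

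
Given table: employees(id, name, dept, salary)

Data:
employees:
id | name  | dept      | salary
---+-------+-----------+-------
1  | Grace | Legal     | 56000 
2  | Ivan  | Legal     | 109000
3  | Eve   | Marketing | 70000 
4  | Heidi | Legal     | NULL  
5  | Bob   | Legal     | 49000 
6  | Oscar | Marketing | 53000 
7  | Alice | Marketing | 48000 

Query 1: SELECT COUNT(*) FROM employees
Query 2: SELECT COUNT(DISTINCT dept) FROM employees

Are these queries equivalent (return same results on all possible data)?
No, not equivalent

Query 1 returns: [(7,)]
Query 2 returns: [(2,)]

Reason: COUNT(*) counts rows, COUNT(DISTINCT dept) counts unique depts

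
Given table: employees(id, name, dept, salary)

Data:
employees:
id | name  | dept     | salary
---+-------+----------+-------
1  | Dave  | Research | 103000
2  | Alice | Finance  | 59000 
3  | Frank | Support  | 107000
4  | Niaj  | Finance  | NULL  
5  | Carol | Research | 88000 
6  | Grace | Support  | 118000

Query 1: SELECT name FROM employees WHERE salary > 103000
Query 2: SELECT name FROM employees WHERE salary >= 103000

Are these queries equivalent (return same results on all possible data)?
No, not equivalent

Query 1 returns: [('Frank',), ('Grace',)]
Query 2 returns: [('Dave',), ('Frank',), ('Grace',)]

Reason: > vs >= gives different results when salary = 103000 exists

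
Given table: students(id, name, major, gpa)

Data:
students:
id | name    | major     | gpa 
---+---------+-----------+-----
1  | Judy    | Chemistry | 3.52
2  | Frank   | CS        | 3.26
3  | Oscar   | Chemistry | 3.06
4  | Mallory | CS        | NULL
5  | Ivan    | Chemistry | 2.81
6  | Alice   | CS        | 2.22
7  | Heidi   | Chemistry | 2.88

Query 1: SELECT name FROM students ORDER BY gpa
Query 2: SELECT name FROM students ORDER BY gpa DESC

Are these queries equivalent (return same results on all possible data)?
No, not equivalent

Query 1 returns: [('Mallory',), ('Alice',), ('Ivan',), ('Heidi',), ('Oscar',), ('Frank',), ('Judy',)]
Query 2 returns: [('Judy',), ('Frank',), ('Oscar',), ('Heidi',), ('Ivan',), ('Alice',), ('Mallory',)]

Reason: ASC vs DESC gives opposite ordering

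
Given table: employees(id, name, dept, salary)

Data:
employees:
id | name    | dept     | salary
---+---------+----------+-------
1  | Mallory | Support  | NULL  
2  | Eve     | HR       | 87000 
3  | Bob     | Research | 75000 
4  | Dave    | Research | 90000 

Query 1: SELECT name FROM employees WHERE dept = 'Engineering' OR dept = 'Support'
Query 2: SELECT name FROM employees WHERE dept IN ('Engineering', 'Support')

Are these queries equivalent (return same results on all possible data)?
Yes, equivalent

Both queries return: [('Mallory',)]

Reason: OR vs IN are equivalent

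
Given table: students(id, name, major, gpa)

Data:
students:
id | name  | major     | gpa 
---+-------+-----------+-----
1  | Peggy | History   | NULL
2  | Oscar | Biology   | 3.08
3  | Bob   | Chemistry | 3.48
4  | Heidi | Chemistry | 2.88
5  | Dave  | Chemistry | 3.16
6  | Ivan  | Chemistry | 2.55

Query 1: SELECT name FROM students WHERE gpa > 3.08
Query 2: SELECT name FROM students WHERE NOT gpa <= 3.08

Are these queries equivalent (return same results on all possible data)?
Yes, equivalent

Both queries return: [('Bob',), ('Dave',)]

Reason: Both filter gpa > 3.08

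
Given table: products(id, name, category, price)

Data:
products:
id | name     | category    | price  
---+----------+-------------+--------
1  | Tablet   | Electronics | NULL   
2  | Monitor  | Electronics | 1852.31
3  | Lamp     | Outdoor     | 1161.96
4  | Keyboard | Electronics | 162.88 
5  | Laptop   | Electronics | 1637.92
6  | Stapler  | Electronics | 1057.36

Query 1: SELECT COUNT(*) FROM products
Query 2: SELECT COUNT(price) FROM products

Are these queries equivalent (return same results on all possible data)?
No, not equivalent

Query 1 returns: [(6,)]
Query 2 returns: [(5,)]

Reason: COUNT(*) includes NULLs, COUNT(column) excludes them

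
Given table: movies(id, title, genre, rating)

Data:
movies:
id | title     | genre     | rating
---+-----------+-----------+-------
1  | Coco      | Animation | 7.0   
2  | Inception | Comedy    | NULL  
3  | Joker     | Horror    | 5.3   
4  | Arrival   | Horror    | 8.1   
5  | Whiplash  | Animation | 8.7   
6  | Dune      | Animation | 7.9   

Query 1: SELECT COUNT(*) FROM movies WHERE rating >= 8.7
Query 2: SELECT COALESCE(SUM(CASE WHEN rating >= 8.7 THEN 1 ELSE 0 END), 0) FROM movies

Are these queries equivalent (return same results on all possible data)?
Yes, equivalent

Both queries return: [(1,)]

Reason: COUNT with WHERE vs conditional SUM (COALESCE handles empty-table NULL)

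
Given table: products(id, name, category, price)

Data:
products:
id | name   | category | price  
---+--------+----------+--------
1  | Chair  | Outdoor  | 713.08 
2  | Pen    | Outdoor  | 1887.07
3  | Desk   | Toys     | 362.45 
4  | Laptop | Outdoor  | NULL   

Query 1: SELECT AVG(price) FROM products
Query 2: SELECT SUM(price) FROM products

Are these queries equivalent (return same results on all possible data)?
No, not equivalent

Query 1 returns: [(987.5333333333333,)]
Query 2 returns: [(2962.6,)]

Reason: AVG vs SUM give different aggregate values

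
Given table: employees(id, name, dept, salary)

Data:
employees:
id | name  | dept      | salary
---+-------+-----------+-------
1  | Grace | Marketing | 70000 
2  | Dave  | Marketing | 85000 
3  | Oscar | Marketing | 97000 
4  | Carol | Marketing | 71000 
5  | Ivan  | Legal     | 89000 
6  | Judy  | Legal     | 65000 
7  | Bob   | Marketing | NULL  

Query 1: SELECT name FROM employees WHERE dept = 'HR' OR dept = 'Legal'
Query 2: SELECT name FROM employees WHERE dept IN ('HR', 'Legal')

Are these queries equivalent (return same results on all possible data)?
Yes, equivalent

Both queries return: [('Ivan',), ('Judy',)]

Reason: OR vs IN are equivalent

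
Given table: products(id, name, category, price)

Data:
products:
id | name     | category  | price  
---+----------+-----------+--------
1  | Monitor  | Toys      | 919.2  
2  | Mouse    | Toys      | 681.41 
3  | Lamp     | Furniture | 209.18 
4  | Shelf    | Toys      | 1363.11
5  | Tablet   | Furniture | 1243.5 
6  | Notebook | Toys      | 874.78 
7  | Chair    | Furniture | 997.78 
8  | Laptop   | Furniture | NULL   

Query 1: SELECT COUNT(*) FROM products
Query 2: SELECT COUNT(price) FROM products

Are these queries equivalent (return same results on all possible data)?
No, not equivalent

Query 1 returns: [(8,)]
Query 2 returns: [(7,)]

Reason: COUNT(*) includes NULLs, COUNT(column) excludes them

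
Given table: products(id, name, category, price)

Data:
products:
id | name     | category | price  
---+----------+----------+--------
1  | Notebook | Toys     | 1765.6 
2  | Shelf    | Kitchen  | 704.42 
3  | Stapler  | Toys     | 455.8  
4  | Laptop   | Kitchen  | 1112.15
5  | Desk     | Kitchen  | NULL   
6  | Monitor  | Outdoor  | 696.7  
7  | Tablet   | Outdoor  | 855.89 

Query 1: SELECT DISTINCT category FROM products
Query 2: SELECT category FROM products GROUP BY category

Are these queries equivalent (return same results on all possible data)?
Yes, equivalent

Both queries return: [('Kitchen',), ('Outdoor',), ('Toys',)]

Reason: Both get unique categorys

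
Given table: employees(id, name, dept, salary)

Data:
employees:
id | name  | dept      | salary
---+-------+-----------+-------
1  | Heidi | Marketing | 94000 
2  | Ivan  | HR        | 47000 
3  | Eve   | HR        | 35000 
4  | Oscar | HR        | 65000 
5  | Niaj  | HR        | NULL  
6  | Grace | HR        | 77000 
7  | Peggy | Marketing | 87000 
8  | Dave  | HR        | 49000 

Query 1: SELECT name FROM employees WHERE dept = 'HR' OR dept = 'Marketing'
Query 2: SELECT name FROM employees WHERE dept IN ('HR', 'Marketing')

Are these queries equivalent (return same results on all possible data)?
Yes, equivalent

Both queries return: [('Dave',), ('Eve',), ('Grace',), ('Heidi',), ('Ivan',), ('Niaj',), ('Oscar',), ('Peggy',)]

Reason: OR vs IN are equivalent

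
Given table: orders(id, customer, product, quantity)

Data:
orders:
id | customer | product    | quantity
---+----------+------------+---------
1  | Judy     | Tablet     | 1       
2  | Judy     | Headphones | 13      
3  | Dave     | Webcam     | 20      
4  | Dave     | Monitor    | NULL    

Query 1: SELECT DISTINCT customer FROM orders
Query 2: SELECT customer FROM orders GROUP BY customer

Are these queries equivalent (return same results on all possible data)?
Yes, equivalent

Both queries return: [('Dave',), ('Judy',)]

Reason: Both get unique customers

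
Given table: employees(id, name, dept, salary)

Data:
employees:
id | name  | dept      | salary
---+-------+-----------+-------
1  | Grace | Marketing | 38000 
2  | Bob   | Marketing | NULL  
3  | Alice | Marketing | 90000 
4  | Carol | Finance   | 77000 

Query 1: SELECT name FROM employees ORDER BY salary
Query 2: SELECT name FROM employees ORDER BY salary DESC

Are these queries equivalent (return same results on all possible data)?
No, not equivalent

Query 1 returns: [('Bob',), ('Grace',), ('Carol',), ('Alice',)]
Query 2 returns: [('Alice',), ('Carol',), ('Grace',), ('Bob',)]

Reason: ASC vs DESC gives opposite ordering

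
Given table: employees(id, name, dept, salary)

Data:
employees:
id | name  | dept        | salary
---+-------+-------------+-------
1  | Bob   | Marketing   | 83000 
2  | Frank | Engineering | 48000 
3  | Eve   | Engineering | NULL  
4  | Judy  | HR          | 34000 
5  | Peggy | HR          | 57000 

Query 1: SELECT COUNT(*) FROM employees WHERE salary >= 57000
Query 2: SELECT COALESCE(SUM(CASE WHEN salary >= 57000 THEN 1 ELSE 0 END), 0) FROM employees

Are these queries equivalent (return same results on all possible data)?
Yes, equivalent

Both queries return: [(2,)]

Reason: COUNT with WHERE vs conditional SUM (COALESCE handles empty-table NULL)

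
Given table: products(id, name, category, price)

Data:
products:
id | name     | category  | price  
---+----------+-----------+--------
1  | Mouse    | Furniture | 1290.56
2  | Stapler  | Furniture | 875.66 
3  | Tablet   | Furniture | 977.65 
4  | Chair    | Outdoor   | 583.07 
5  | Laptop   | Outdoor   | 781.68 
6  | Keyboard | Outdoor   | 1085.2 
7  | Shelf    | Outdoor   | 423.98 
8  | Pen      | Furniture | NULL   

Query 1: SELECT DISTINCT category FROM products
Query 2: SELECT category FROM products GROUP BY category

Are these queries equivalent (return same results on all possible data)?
Yes, equivalent

Both queries return: [('Furniture',), ('Outdoor',)]

Reason: Both get unique categorys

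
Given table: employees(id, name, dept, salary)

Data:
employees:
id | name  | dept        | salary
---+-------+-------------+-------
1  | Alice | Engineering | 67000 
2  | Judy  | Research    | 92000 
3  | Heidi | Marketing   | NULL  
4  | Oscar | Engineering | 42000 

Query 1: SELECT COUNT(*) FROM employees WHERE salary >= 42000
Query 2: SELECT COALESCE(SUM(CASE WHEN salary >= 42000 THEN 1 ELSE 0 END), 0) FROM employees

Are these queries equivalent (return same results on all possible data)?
Yes, equivalent

Both queries return: [(3,)]

Reason: COUNT with WHERE vs conditional SUM (COALESCE handles empty-table NULL)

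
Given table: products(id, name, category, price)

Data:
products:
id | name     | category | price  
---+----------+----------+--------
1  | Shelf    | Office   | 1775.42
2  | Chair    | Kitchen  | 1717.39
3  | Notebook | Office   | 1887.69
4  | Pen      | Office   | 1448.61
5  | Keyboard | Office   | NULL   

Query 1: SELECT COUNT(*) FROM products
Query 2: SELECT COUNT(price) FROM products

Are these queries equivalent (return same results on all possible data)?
No, not equivalent

Query 1 returns: [(5,)]
Query 2 returns: [(4,)]

Reason: COUNT(*) includes NULLs, COUNT(column) excludes them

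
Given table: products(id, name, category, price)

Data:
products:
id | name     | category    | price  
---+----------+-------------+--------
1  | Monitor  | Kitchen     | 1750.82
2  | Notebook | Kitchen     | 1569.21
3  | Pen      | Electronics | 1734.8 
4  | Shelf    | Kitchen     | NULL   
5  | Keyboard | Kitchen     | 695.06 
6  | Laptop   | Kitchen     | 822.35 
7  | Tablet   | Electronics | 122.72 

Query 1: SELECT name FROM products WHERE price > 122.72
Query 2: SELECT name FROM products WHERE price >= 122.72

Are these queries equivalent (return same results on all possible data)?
No, not equivalent

Query 1 returns: [('Monitor',), ('Notebook',), ('Pen',), ('Keyboard',), ('Laptop',)]
Query 2 returns: [('Monitor',), ('Notebook',), ('Pen',), ('Keyboard',), ('Laptop',), ('Tablet',)]

Reason: > vs >= gives different results when price = 122.72 exists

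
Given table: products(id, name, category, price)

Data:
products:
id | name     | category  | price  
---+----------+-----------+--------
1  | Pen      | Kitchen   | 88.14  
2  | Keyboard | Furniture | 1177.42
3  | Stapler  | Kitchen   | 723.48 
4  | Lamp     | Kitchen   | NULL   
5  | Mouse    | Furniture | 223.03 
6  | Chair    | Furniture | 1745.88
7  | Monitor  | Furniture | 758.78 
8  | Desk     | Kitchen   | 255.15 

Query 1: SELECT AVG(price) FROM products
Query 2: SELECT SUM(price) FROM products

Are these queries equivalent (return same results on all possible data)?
No, not equivalent

Query 1 returns: [(710.2685714285715,)]
Query 2 returns: [(4971.88,)]

Reason: AVG vs SUM give different aggregate values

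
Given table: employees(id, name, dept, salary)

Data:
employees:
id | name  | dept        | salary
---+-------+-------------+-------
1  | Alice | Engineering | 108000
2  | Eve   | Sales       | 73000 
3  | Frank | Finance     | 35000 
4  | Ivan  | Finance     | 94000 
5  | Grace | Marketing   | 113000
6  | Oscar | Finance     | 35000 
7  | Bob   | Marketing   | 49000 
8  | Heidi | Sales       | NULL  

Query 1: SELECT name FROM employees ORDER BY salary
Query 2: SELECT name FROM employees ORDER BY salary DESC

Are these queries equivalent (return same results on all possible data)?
No, not equivalent

Query 1 returns: [('Heidi',), ('Frank',), ('Oscar',), ('Bob',), ('Eve',), ('Ivan',), ('Alice',), ('Grace',)]
Query 2 returns: [('Grace',), ('Alice',), ('Ivan',), ('Eve',), ('Bob',), ('Frank',), ('Oscar',), ('Heidi',)]

Reason: ASC vs DESC gives opposite ordering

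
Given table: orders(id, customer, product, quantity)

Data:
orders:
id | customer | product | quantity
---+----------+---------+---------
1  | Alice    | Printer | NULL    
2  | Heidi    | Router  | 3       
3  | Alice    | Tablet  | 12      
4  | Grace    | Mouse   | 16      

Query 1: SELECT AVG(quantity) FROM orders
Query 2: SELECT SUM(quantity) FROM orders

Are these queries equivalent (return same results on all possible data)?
No, not equivalent

Query 1 returns: [(10.333333333333334,)]
Query 2 returns: [(31,)]

Reason: AVG vs SUM give different aggregate values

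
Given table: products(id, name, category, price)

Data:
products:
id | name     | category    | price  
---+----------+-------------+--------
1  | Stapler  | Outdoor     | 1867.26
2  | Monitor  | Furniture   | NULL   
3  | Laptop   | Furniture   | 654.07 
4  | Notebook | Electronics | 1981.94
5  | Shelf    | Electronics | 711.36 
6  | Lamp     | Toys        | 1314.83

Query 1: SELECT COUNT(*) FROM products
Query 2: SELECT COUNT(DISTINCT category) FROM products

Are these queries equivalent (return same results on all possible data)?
No, not equivalent

Query 1 returns: [(6,)]
Query 2 returns: [(4,)]

Reason: COUNT(*) counts rows, COUNT(DISTINCT category) counts unique categorys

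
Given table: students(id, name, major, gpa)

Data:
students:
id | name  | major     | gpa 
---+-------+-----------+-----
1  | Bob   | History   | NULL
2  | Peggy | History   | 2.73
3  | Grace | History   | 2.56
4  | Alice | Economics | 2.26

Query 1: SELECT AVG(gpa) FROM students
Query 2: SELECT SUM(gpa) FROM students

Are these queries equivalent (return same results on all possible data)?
No, not equivalent

Query 1 returns: [(2.5166666666666666,)]
Query 2 returns: [(7.55,)]

Reason: AVG vs SUM give different aggregate values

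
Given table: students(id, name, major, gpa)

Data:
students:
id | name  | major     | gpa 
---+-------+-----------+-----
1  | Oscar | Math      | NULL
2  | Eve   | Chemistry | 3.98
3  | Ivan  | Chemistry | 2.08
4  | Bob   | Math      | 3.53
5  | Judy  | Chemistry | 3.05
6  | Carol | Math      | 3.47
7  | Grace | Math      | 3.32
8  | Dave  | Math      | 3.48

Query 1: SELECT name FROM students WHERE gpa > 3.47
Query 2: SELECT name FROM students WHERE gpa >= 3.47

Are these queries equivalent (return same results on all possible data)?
No, not equivalent

Query 1 returns: [('Eve',), ('Bob',), ('Dave',)]
Query 2 returns: [('Eve',), ('Bob',), ('Carol',), ('Dave',)]

Reason: > vs >= gives different results when gpa = 3.47 exists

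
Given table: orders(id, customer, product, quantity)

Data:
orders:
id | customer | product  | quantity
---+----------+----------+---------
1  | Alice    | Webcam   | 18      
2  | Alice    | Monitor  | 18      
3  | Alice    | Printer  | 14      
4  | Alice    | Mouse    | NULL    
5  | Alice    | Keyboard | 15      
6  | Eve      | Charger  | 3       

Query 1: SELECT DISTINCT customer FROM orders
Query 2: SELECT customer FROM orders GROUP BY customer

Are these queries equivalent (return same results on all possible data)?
Yes, equivalent

Both queries return: [('Alice',), ('Eve',)]

Reason: Both get unique customers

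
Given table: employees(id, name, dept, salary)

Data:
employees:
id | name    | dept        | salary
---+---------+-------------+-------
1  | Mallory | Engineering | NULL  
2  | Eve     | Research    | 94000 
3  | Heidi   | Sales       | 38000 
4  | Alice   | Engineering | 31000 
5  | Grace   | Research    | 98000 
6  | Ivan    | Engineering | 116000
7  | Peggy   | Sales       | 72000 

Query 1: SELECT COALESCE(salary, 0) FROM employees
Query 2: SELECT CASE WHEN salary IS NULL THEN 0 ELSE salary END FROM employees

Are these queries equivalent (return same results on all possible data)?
Yes, equivalent

Both queries return: [(0,), (31000,), (38000,), (72000,), (94000,), (98000,), (116000,)]

Reason: COALESCE vs CASE for NULL handling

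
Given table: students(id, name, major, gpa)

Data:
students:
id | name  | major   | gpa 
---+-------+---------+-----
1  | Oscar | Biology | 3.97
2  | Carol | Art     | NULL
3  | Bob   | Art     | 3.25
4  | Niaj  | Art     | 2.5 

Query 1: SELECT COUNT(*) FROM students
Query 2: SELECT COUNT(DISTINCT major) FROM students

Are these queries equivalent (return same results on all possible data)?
No, not equivalent

Query 1 returns: [(4,)]
Query 2 returns: [(2,)]

Reason: COUNT(*) counts rows, COUNT(DISTINCT major) counts unique majors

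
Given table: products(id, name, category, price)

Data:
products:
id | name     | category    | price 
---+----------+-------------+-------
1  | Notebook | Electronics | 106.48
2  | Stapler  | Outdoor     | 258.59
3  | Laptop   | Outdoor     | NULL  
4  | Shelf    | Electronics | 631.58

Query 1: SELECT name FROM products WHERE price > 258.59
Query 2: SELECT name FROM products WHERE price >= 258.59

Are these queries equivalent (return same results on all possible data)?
No, not equivalent

Query 1 returns: [('Shelf',)]
Query 2 returns: [('Stapler',), ('Shelf',)]

Reason: > vs >= gives different results when price = 258.59 exists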